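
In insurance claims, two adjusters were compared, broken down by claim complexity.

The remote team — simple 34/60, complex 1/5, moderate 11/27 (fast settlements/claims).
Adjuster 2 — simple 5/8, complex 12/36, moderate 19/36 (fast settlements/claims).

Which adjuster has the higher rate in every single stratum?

Simple: the remote team 34/60 = 56.7%, Adjuster 2 5/8 = 62.5% → Adjuster 2
Complex: the remote team 1/5 = 20.0%, Adjuster 2 12/36 = 33.3% → Adjuster 2
Moderate: the remote team 11/27 = 40.7%, Adjuster 2 19/36 = 52.8% → Adjuster 2
Adjuster 2 has the higher rate in all 3 groups.

Adjuster 2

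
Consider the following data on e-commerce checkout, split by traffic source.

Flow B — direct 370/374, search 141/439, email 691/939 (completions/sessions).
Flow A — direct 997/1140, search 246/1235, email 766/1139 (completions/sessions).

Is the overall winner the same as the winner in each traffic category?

Yes

Direct: Flow B 370/374 = 98.9%, Flow A 997/1140 = 87.5% → Flow B
Search: Flow B 141/439 = 32.1%, Flow A 246/1235 = 19.9% → Flow B
Email: Flow B 691/939 = 73.6%, Flow A 766/1139 = 67.3% → Flow B
Overall: Flow B 1202/1752 = 68.6%, Flow A 2009/3514 = 57.2% → Flow B
Flow B wins overall and in every traffic group — no reversal.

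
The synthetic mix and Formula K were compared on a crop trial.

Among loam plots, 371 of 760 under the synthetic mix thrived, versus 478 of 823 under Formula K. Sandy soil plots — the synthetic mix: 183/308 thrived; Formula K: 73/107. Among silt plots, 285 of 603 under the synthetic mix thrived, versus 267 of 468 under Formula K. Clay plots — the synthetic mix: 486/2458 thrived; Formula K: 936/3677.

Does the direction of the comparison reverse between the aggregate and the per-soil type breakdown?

Loam: the synthetic mix 371/760 = 48.8%, Formula K 478/823 = 58.1% → Formula K
Sandy soil: the synthetic mix 183/308 = 59.4%, Formula K 73/107 = 68.2% → Formula K
Silt: the synthetic mix 285/603 = 47.3%, Formula K 267/468 = 57.1% → Formula K
Clay: the synthetic mix 486/2458 = 19.8%, Formula K 936/3677 = 25.5% → Formula K
Overall: the synthetic mix 1325/4129 = 32.1%, Formula K 1754/5075 = 34.6% → Formula K
Formula K wins overall and in every soil group — no reversal.

No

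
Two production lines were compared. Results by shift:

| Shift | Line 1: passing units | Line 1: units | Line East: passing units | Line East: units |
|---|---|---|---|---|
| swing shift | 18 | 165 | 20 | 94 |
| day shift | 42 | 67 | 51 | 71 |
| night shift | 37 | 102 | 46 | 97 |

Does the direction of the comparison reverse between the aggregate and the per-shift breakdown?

No

Swing shift: Line 1 18/165 = 10.9%, Line East 20/94 = 21.3% → Line East
Day shift: Line 1 42/67 = 62.7%, Line East 51/71 = 71.8% → Line East
Night shift: Line 1 37/102 = 36.3%, Line East 46/97 = 47.4% → Line East
Overall: Line 1 97/334 = 29.0%, Line East 117/262 = 44.7% → Line East
Line East wins overall and in every shift group — no reversal.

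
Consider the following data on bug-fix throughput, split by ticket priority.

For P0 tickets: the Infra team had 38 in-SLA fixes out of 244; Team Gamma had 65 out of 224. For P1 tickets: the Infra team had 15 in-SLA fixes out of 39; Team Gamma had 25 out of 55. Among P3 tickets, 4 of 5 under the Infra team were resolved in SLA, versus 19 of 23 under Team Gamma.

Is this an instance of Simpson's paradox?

P0: the Infra team 38/244 = 15.6%, Team Gamma 65/224 = 29.0% → Team Gamma
P1: the Infra team 15/39 = 38.5%, Team Gamma 25/55 = 45.5% → Team Gamma
P3: the Infra team 4/5 = 80.0%, Team Gamma 19/23 = 82.6% → Team Gamma
Overall: the Infra team 57/288 = 19.8%, Team Gamma 109/302 = 36.1% → Team Gamma
Team Gamma wins overall and in every ticket group — no reversal.

No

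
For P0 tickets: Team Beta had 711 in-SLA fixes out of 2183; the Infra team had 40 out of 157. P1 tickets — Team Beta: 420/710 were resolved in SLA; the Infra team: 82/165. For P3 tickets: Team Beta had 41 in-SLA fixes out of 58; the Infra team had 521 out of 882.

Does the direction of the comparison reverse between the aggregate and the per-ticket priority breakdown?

P0: Team Beta 711/2183 = 32.6%, the Infra team 40/157 = 25.5% → Team Beta
P1: Team Beta 420/710 = 59.2%, the Infra team 82/165 = 49.7% → Team Beta
P3: Team Beta 41/58 = 70.7%, the Infra team 521/882 = 59.1% → Team Beta
Overall: Team Beta 1172/2951 = 39.7%, the Infra team 643/1204 = 53.4% → the Infra team
Team Beta wins each ticket group but the Infra team wins overall — the comparison reverses. Team Beta's tickets skew toward P0, which has a lower base rate.

Yes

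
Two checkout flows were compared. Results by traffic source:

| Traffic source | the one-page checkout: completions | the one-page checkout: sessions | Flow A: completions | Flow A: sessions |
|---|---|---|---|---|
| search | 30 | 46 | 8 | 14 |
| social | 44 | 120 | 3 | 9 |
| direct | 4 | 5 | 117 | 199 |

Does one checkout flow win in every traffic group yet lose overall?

Search: the one-page checkout 30/46 = 65.2%, Flow A 8/14 = 57.1% → the one-page checkout
Social: the one-page checkout 44/120 = 36.7%, Flow A 3/9 = 33.3% → the one-page checkout
Direct: the one-page checkout 4/5 = 80.0%, Flow A 117/199 = 58.8% → the one-page checkout
Overall: the one-page checkout 78/171 = 45.6%, Flow A 128/222 = 57.7% → Flow A
The one-page checkout wins each traffic group but Flow A wins overall — the comparison reverses. The one-page checkout's sessions skew toward social, which has a lower base rate.

Yes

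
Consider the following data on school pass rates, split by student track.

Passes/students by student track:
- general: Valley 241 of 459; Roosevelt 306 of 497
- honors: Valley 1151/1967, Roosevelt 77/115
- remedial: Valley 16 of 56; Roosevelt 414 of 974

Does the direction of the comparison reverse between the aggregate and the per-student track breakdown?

Yes

General: Valley 241/459 = 52.5%, Roosevelt 306/497 = 61.6% → Roosevelt
Honors: Valley 1151/1967 = 58.5%, Roosevelt 77/115 = 67.0% → Roosevelt
Remedial: Valley 16/56 = 28.6%, Roosevelt 414/974 = 42.5% → Roosevelt
Overall: Valley 1408/2482 = 56.7%, Roosevelt 797/1586 = 50.3% → Valley
Roosevelt wins each student group but Valley wins overall — the comparison reverses. Roosevelt's students skew toward remedial, which has a lower base rate.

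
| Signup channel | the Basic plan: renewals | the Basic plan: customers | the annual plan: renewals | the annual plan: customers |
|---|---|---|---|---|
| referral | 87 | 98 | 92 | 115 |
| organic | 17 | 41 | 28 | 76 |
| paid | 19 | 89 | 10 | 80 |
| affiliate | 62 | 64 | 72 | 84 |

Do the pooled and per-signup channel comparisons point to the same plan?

Referral: the Basic plan 87/98 = 88.8%, the annual plan 92/115 = 80.0% → the Basic plan
Organic: the Basic plan 17/41 = 41.5%, the annual plan 28/76 = 36.8% → the Basic plan
Paid: the Basic plan 19/89 = 21.3%, the annual plan 10/80 = 12.5% → the Basic plan
Affiliate: the Basic plan 62/64 = 96.9%, the annual plan 72/84 = 85.7% → the Basic plan
Overall: the Basic plan 185/292 = 63.4%, the annual plan 202/355 = 56.9% → the Basic plan
The Basic plan wins overall and in every signup group — no reversal.

Yes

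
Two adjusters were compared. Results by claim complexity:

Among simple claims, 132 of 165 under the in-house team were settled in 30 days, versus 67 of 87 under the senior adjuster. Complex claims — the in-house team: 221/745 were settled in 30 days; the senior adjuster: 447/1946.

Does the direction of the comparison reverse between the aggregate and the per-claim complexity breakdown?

Simple: the in-house team 132/165 = 80.0%, the senior adjuster 67/87 = 77.0% → the in-house team
Complex: the in-house team 221/745 = 29.7%, the senior adjuster 447/1946 = 23.0% → the in-house team
Overall: the in-house team 353/910 = 38.8%, the senior adjuster 514/2033 = 25.3% → the in-house team
The in-house team wins overall and in every claim group — no reversal.

No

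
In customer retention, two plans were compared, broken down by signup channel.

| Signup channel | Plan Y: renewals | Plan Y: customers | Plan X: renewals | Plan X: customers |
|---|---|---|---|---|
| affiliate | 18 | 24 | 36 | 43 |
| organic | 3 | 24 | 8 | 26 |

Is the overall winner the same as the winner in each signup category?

Affiliate: Plan Y 18/24 = 75.0%, Plan X 36/43 = 83.7% → Plan X
Organic: Plan Y 3/24 = 12.5%, Plan X 8/26 = 30.8% → Plan X
Overall: Plan Y 21/48 = 43.8%, Plan X 44/69 = 63.8% → Plan X
Plan X wins overall and in every signup group — no reversal.

Yes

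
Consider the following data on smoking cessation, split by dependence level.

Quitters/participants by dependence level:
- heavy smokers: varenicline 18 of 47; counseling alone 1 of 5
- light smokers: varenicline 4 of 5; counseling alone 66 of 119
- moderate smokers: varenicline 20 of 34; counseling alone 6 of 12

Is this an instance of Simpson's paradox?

Yes

Heavy smokers: varenicline 18/47 = 38.3%, counseling alone 1/5 = 20.0% → varenicline
Light smokers: varenicline 4/5 = 80.0%, counseling alone 66/119 = 55.5% → varenicline
Moderate smokers: varenicline 20/34 = 58.8%, counseling alone 6/12 = 50.0% → varenicline
Overall: varenicline 42/86 = 48.8%, counseling alone 73/136 = 53.7% → counseling alone
Varenicline wins each dependence group but counseling alone wins overall — the comparison reverses. Varenicline's participants skew toward heavy smokers, which has a lower base rate.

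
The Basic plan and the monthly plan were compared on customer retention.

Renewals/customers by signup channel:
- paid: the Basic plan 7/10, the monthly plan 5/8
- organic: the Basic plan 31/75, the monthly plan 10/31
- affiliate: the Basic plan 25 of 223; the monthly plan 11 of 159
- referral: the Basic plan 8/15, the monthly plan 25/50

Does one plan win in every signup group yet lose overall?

Paid: the Basic plan 7/10 = 70.0%, the monthly plan 5/8 = 62.5% → the Basic plan
Organic: the Basic plan 31/75 = 41.3%, the monthly plan 10/31 = 32.3% → the Basic plan
Affiliate: the Basic plan 25/223 = 11.2%, the monthly plan 11/159 = 6.9% → the Basic plan
Referral: the Basic plan 8/15 = 53.3%, the monthly plan 25/50 = 50.0% → the Basic plan
Overall: the Basic plan 71/323 = 22.0%, the monthly plan 51/248 = 20.6% → the Basic plan
The Basic plan wins overall and in every signup group — no reversal.

No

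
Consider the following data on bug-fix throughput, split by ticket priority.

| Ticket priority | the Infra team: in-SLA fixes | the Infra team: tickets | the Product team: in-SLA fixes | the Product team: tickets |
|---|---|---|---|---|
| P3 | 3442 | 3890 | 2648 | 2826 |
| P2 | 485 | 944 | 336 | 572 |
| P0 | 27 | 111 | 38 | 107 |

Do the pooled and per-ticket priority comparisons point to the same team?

Yes

P3: the Infra team 3442/3890 = 88.5%, the Product team 2648/2826 = 93.7% → the Product team
P2: the Infra team 485/944 = 51.4%, the Product team 336/572 = 58.7% → the Product team
P0: the Infra team 27/111 = 24.3%, the Product team 38/107 = 35.5% → the Product team
Overall: the Infra team 3954/4945 = 80.0%, the Product team 3022/3505 = 86.2% → the Product team
The Product team wins overall and in every ticket group — no reversal.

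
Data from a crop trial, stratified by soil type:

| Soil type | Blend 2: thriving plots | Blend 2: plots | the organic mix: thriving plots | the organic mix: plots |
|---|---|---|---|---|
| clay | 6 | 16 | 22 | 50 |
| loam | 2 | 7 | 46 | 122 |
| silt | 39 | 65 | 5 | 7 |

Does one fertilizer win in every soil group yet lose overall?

Clay: Blend 2 6/16 = 37.5%, the organic mix 22/50 = 44.0% → the organic mix
Loam: Blend 2 2/7 = 28.6%, the organic mix 46/122 = 37.7% → the organic mix
Silt: Blend 2 39/65 = 60.0%, the organic mix 5/7 = 71.4% → the organic mix
Overall: Blend 2 47/88 = 53.4%, the organic mix 73/179 = 40.8% → Blend 2
The organic mix wins each soil group but Blend 2 wins overall — the comparison reverses. The organic mix's plots skew toward loam, which has a lower base rate.

Yes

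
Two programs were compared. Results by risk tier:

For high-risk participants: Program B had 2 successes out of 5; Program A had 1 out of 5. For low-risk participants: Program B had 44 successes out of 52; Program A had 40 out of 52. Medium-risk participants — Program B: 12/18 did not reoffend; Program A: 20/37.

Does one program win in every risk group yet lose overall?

No

High-risk: Program B 2/5 = 40.0%, Program A 1/5 = 20.0% → Program B
Low-risk: Program B 44/52 = 84.6%, Program A 40/52 = 76.9% → Program B
Medium-risk: Program B 12/18 = 66.7%, Program A 20/37 = 54.1% → Program B
Overall: Program B 58/75 = 77.3%, Program A 61/94 = 64.9% → Program B
Program B wins overall and in every risk group — no reversal.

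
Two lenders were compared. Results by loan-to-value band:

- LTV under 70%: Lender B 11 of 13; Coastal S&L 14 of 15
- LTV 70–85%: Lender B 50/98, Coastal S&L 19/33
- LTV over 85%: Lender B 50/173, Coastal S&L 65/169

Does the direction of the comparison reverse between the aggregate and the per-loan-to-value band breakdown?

LTV under 70%: Lender B 11/13 = 84.6%, Coastal S&L 14/15 = 93.3% → Coastal S&L
LTV 70–85%: Lender B 50/98 = 51.0%, Coastal S&L 19/33 = 57.6% → Coastal S&L
LTV over 85%: Lender B 50/173 = 28.9%, Coastal S&L 65/169 = 38.5% → Coastal S&L
Overall: Lender B 111/284 = 39.1%, Coastal S&L 98/217 = 45.2% → Coastal S&L
Coastal S&L wins overall and in every loan-to-value group — no reversal.

No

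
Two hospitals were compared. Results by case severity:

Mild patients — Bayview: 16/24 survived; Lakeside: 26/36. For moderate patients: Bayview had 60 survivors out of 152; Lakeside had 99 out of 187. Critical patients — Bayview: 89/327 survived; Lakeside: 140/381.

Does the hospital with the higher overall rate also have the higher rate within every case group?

Yes

Mild: Bayview 16/24 = 66.7%, Lakeside 26/36 = 72.2% → Lakeside
Moderate: Bayview 60/152 = 39.5%, Lakeside 99/187 = 52.9% → Lakeside
Critical: Bayview 89/327 = 27.2%, Lakeside 140/381 = 36.7% → Lakeside
Overall: Bayview 165/503 = 32.8%, Lakeside 265/604 = 43.9% → Lakeside
Lakeside wins overall and in every case group — no reversal.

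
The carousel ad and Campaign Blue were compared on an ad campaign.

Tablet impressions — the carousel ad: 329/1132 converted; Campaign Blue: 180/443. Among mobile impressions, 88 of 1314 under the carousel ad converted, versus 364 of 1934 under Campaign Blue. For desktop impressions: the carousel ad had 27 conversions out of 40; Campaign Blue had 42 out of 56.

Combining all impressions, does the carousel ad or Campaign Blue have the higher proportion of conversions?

Tablet: the carousel ad 329/1132 = 29.1%, Campaign Blue 180/443 = 40.6% → Campaign Blue
Mobile: the carousel ad 88/1314 = 6.7%, Campaign Blue 364/1934 = 18.8% → Campaign Blue
Desktop: the carousel ad 27/40 = 67.5%, Campaign Blue 42/56 = 75.0% → Campaign Blue
Overall: the carousel ad 444/2486 = 17.9%, Campaign Blue 586/2433 = 24.1% → Campaign Blue

Campaign Blue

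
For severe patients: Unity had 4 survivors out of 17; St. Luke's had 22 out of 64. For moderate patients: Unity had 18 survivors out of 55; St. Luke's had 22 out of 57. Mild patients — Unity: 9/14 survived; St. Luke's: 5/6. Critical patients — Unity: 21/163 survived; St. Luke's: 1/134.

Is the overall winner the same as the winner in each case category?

Severe: Unity 4/17 = 23.5%, St. Luke's 22/64 = 34.4% → St. Luke's
Moderate: Unity 18/55 = 32.7%, St. Luke's 22/57 = 38.6% → St. Luke's
Mild: Unity 9/14 = 64.3%, St. Luke's 5/6 = 83.3% → St. Luke's
Critical: Unity 21/163 = 12.9%, St. Luke's 1/134 = 0.7% → Unity
Overall: Unity 52/249 = 20.9%, St. Luke's 50/261 = 19.2% → Unity
Neither sweeps: Unity wins 1 of 4 groups, St. Luke's wins 3. Unity wins overall but not every group — no Simpson reversal.

No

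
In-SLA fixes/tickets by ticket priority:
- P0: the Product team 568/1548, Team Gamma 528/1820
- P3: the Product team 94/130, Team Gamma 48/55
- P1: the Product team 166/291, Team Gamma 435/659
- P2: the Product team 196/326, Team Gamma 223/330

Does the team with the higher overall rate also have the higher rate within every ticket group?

P0: the Product team 568/1548 = 36.7%, Team Gamma 528/1820 = 29.0% → the Product team
P3: the Product team 94/130 = 72.3%, Team Gamma 48/55 = 87.3% → Team Gamma
P1: the Product team 166/291 = 57.0%, Team Gamma 435/659 = 66.0% → Team Gamma
P2: the Product team 196/326 = 60.1%, Team Gamma 223/330 = 67.6% → Team Gamma
Overall: the Product team 1024/2295 = 44.6%, Team Gamma 1234/2864 = 43.1% → the Product team
Neither sweeps: the Product team wins 1 of 4 groups, Team Gamma wins 3. The Product team wins overall but not every group — no Simpson reversal.

No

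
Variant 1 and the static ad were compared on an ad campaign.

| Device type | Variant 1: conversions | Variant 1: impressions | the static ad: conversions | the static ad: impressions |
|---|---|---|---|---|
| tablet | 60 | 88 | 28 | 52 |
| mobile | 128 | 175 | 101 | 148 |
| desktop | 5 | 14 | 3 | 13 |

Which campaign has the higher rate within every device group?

Variant 1

Tablet: Variant 1 60/88 = 68.2%, the static ad 28/52 = 53.8% → Variant 1
Mobile: Variant 1 128/175 = 73.1%, the static ad 101/148 = 68.2% → Variant 1
Desktop: Variant 1 5/14 = 35.7%, the static ad 3/13 = 23.1% → Variant 1
Variant 1 has the higher rate in all 3 groups.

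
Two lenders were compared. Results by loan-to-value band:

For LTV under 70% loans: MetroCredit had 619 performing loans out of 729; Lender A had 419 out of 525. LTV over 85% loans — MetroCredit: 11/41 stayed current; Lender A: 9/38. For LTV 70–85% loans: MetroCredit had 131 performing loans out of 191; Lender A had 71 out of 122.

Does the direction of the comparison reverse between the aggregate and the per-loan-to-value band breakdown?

LTV under 70%: MetroCredit 619/729 = 84.9%, Lender A 419/525 = 79.8% → MetroCredit
LTV over 85%: MetroCredit 11/41 = 26.8%, Lender A 9/38 = 23.7% → MetroCredit
LTV 70–85%: MetroCredit 131/191 = 68.6%, Lender A 71/122 = 58.2% → MetroCredit
Overall: MetroCredit 761/961 = 79.2%, Lender A 499/685 = 72.8% → MetroCredit
MetroCredit wins overall and in every loan-to-value group — no reversal.

No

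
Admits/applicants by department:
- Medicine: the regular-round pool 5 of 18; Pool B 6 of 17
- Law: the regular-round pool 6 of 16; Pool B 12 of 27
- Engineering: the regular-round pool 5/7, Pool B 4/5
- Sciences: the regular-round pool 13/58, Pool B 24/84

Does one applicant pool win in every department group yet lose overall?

Medicine: the regular-round pool 5/18 = 27.8%, Pool B 6/17 = 35.3% → Pool B
Law: the regular-round pool 6/16 = 37.5%, Pool B 12/27 = 44.4% → Pool B
Engineering: the regular-round pool 5/7 = 71.4%, Pool B 4/5 = 80.0% → Pool B
Sciences: the regular-round pool 13/58 = 22.4%, Pool B 24/84 = 28.6% → Pool B
Overall: the regular-round pool 29/99 = 29.3%, Pool B 46/133 = 34.6% → Pool B
Pool B wins overall and in every department group — no reversal.

No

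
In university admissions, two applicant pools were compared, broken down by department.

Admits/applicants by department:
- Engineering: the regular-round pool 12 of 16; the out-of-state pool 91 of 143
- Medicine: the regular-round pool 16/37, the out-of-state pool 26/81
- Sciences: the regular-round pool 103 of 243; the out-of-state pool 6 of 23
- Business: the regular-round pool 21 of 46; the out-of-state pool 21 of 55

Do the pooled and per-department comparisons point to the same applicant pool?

No

Engineering: the regular-round pool 12/16 = 75.0%, the out-of-state pool 91/143 = 63.6% → the regular-round pool
Medicine: the regular-round pool 16/37 = 43.2%, the out-of-state pool 26/81 = 32.1% → the regular-round pool
Sciences: the regular-round pool 103/243 = 42.4%, the out-of-state pool 6/23 = 26.1% → the regular-round pool
Business: the regular-round pool 21/46 = 45.7%, the out-of-state pool 21/55 = 38.2% → the regular-round pool
Overall: the regular-round pool 152/342 = 44.4%, the out-of-state pool 144/302 = 47.7% → the out-of-state pool
The regular-round pool wins each department group but the out-of-state pool wins overall — the comparison reverses. The regular-round pool's applicants skew toward Sciences, which has a lower base rate.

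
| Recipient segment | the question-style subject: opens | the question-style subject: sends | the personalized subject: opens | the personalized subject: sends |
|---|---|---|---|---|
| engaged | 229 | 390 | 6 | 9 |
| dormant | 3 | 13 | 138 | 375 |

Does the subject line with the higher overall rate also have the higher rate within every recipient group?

No

Engaged: the question-style subject 229/390 = 58.7%, the personalized subject 6/9 = 66.7% → the personalized subject
Dormant: the question-style subject 3/13 = 23.1%, the personalized subject 138/375 = 36.8% → the personalized subject
Overall: the question-style subject 232/403 = 57.6%, the personalized subject 144/384 = 37.5% → the question-style subject
The personalized subject wins each recipient group but the question-style subject wins overall — the comparison reverses. The personalized subject's sends skew toward dormant, which has a lower base rate.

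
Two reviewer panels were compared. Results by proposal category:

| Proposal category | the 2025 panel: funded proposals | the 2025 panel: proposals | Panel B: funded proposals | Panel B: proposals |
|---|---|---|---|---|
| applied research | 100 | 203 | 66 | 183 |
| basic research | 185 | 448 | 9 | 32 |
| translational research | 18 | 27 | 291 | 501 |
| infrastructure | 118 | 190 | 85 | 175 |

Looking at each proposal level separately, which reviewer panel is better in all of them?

Applied research: the 2025 panel 100/203 = 49.3%, Panel B 66/183 = 36.1% → the 2025 panel
Basic research: the 2025 panel 185/448 = 41.3%, Panel B 9/32 = 28.1% → the 2025 panel
Translational research: the 2025 panel 18/27 = 66.7%, Panel B 291/501 = 58.1% → the 2025 panel
Infrastructure: the 2025 panel 118/190 = 62.1%, Panel B 85/175 = 48.6% → the 2025 panel
The 2025 panel has the higher rate in all 4 groups.

the 2025 panel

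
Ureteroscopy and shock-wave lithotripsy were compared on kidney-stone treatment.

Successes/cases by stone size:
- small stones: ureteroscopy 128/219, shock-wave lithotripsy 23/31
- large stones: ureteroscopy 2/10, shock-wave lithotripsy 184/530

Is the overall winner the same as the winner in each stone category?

Small stones: ureteroscopy 128/219 = 58.4%, shock-wave lithotripsy 23/31 = 74.2% → shock-wave lithotripsy
Large stones: ureteroscopy 2/10 = 20.0%, shock-wave lithotripsy 184/530 = 34.7% → shock-wave lithotripsy
Overall: ureteroscopy 130/229 = 56.8%, shock-wave lithotripsy 207/561 = 36.9% → ureteroscopy
Shock-wave lithotripsy wins each stone group but ureteroscopy wins overall — the comparison reverses. Shock-wave lithotripsy's cases skew toward large stones, which has a lower base rate.

No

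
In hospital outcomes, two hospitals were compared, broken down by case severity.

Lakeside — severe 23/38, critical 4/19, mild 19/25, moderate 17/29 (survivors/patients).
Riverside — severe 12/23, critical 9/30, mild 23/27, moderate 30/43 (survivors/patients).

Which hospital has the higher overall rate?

Severe: Lakeside 23/38 = 60.5%, Riverside 12/23 = 52.2% → Lakeside
Critical: Lakeside 4/19 = 21.1%, Riverside 9/30 = 30.0% → Riverside
Mild: Lakeside 19/25 = 76.0%, Riverside 23/27 = 85.2% → Riverside
Moderate: Lakeside 17/29 = 58.6%, Riverside 30/43 = 69.8% → Riverside
Overall: Lakeside 63/111 = 56.8%, Riverside 74/123 = 60.2% → Riverside
(Neither sweeps every case group, but Riverside has the higher pooled rate.)

Riverside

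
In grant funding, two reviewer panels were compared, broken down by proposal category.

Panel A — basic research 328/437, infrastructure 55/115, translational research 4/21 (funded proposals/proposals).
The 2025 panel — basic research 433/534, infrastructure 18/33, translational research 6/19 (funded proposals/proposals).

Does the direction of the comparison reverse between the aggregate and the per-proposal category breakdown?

No

Basic research: Panel A 328/437 = 75.1%, the 2025 panel 433/534 = 81.1% → the 2025 panel
Infrastructure: Panel A 55/115 = 47.8%, the 2025 panel 18/33 = 54.5% → the 2025 panel
Translational research: Panel A 4/21 = 19.0%, the 2025 panel 6/19 = 31.6% → the 2025 panel
Overall: Panel A 387/573 = 67.5%, the 2025 panel 457/586 = 78.0% → the 2025 panel
The 2025 panel wins overall and in every proposal group — no reversal.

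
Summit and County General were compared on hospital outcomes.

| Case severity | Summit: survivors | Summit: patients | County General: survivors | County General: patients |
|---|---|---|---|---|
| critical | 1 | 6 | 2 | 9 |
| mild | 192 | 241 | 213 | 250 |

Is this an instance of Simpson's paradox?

Critical: Summit 1/6 = 16.7%, County General 2/9 = 22.2% → County General
Mild: Summit 192/241 = 79.7%, County General 213/250 = 85.2% → County General
Overall: Summit 193/247 = 78.1%, County General 215/259 = 83.0% → County General
County General wins overall and in every case group — no reversal.

No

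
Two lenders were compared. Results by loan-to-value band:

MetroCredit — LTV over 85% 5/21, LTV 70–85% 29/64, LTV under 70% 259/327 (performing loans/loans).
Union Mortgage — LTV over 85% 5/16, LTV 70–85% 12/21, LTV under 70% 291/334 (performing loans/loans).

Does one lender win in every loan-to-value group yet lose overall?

LTV over 85%: MetroCredit 5/21 = 23.8%, Union Mortgage 5/16 = 31.2% → Union Mortgage
LTV 70–85%: MetroCredit 29/64 = 45.3%, Union Mortgage 12/21 = 57.1% → Union Mortgage
LTV under 70%: MetroCredit 259/327 = 79.2%, Union Mortgage 291/334 = 87.1% → Union Mortgage
Overall: MetroCredit 293/412 = 71.1%, Union Mortgage 308/371 = 83.0% → Union Mortgage
Union Mortgage wins overall and in every loan-to-value group — no reversal.

No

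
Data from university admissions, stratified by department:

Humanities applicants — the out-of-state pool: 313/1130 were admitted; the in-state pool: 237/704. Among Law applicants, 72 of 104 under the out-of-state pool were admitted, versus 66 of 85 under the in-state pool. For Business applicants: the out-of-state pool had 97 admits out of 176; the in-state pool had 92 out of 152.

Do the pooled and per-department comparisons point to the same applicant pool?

Yes

Humanities: the out-of-state pool 313/1130 = 27.7%, the in-state pool 237/704 = 33.7% → the in-state pool
Law: the out-of-state pool 72/104 = 69.2%, the in-state pool 66/85 = 77.6% → the in-state pool
Business: the out-of-state pool 97/176 = 55.1%, the in-state pool 92/152 = 60.5% → the in-state pool
Overall: the out-of-state pool 482/1410 = 34.2%, the in-state pool 395/941 = 42.0% → the in-state pool
The in-state pool wins overall and in every department group — no reversal.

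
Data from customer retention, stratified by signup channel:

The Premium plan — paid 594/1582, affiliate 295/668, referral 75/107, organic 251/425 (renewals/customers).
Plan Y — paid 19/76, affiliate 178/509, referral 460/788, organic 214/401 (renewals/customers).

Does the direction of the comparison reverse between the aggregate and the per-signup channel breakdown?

Paid: the Premium plan 594/1582 = 37.5%, Plan Y 19/76 = 25.0% → the Premium plan
Affiliate: the Premium plan 295/668 = 44.2%, Plan Y 178/509 = 35.0% → the Premium plan
Referral: the Premium plan 75/107 = 70.1%, Plan Y 460/788 = 58.4% → the Premium plan
Organic: the Premium plan 251/425 = 59.1%, Plan Y 214/401 = 53.4% → the Premium plan
Overall: the Premium plan 1215/2782 = 43.7%, Plan Y 871/1774 = 49.1% → Plan Y
The Premium plan wins each signup group but Plan Y wins overall — the comparison reverses. The Premium plan's customers skew toward paid, which has a lower base rate.

Yes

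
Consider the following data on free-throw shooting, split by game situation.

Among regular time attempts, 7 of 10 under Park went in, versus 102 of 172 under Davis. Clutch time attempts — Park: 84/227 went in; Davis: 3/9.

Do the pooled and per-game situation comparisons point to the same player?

No

Regular time: Park 7/10 = 70.0%, Davis 102/172 = 59.3% → Park
Clutch time: Park 84/227 = 37.0%, Davis 3/9 = 33.3% → Park
Overall: Park 91/237 = 38.4%, Davis 105/181 = 58.0% → Davis
Park wins each game group but Davis wins overall — the comparison reverses. Park's attempts skew toward clutch time, which has a lower base rate.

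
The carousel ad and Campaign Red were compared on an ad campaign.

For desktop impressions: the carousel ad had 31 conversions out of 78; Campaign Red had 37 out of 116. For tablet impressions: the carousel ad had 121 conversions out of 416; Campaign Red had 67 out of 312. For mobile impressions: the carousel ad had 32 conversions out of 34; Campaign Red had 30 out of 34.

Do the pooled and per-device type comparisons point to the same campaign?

Yes

Desktop: the carousel ad 31/78 = 39.7%, Campaign Red 37/116 = 31.9% → the carousel ad
Tablet: the carousel ad 121/416 = 29.1%, Campaign Red 67/312 = 21.5% → the carousel ad
Mobile: the carousel ad 32/34 = 94.1%, Campaign Red 30/34 = 88.2% → the carousel ad
Overall: the carousel ad 184/528 = 34.8%, Campaign Red 134/462 = 29.0% → the carousel ad
The carousel ad wins overall and in every device group — no reversal.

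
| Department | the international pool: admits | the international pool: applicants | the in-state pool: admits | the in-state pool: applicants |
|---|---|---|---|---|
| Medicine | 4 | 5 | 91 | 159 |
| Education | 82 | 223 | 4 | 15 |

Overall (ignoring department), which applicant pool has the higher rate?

the in-state pool

Medicine: the international pool 4/5 = 80.0%, the in-state pool 91/159 = 57.2% → the international pool
Education: the international pool 82/223 = 36.8%, the in-state pool 4/15 = 26.7% → the international pool
Overall: the international pool 86/228 = 37.7%, the in-state pool 95/174 = 54.6% → the in-state pool
(The international pool wins every department group but the in-state pool wins overall — the international pool's applicants skew toward the low-rate Education group.)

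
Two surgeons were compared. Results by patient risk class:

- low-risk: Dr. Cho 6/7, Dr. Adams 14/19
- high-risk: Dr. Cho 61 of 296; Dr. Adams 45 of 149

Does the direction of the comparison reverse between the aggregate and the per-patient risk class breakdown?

Low-risk: Dr. Cho 6/7 = 85.7%, Dr. Adams 14/19 = 73.7% → Dr. Cho
High-risk: Dr. Cho 61/296 = 20.6%, Dr. Adams 45/149 = 30.2% → Dr. Adams
Overall: Dr. Cho 67/303 = 22.1%, Dr. Adams 59/168 = 35.1% → Dr. Adams
Neither sweeps: Dr. Cho wins 1 of 2 groups, Dr. Adams wins 1. Dr. Adams wins overall but not every group — no Simpson reversal.

No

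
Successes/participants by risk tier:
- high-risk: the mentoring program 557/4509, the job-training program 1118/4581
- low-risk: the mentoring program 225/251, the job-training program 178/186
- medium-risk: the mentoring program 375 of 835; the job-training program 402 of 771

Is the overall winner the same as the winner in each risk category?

High-risk: the mentoring program 557/4509 = 12.4%, the job-training program 1118/4581 = 24.4% → the job-training program
Low-risk: the mentoring program 225/251 = 89.6%, the job-training program 178/186 = 95.7% → the job-training program
Medium-risk: the mentoring program 375/835 = 44.9%, the job-training program 402/771 = 52.1% → the job-training program
Overall: the mentoring program 1157/5595 = 20.7%, the job-training program 1698/5538 = 30.7% → the job-training program
The job-training program wins overall and in every risk group — no reversal.

Yes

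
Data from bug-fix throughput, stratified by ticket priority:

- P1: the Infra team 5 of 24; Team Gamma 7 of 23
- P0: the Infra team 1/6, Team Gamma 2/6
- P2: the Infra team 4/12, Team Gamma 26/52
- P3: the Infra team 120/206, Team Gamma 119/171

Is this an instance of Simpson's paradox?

No

P1: the Infra team 5/24 = 20.8%, Team Gamma 7/23 = 30.4% → Team Gamma
P0: the Infra team 1/6 = 16.7%, Team Gamma 2/6 = 33.3% → Team Gamma
P2: the Infra team 4/12 = 33.3%, Team Gamma 26/52 = 50.0% → Team Gamma
P3: the Infra team 120/206 = 58.3%, Team Gamma 119/171 = 69.6% → Team Gamma
Overall: the Infra team 130/248 = 52.4%, Team Gamma 154/252 = 61.1% → Team Gamma
Team Gamma wins overall and in every ticket group — no reversal.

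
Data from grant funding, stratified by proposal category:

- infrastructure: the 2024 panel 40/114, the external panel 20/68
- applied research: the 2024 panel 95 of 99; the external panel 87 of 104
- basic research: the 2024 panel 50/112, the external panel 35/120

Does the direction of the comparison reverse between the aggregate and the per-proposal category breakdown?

No

Infrastructure: the 2024 panel 40/114 = 35.1%, the external panel 20/68 = 29.4% → the 2024 panel
Applied research: the 2024 panel 95/99 = 96.0%, the external panel 87/104 = 83.7% → the 2024 panel
Basic research: the 2024 panel 50/112 = 44.6%, the external panel 35/120 = 29.2% → the 2024 panel
Overall: the 2024 panel 185/325 = 56.9%, the external panel 142/292 = 48.6% → the 2024 panel
The 2024 panel wins overall and in every proposal group — no reversal.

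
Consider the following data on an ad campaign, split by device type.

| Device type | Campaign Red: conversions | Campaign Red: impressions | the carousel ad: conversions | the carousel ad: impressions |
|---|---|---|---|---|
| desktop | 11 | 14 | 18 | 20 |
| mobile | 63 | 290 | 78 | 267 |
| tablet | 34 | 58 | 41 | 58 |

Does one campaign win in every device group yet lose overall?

No

Desktop: Campaign Red 11/14 = 78.6%, the carousel ad 18/20 = 90.0% → the carousel ad
Mobile: Campaign Red 63/290 = 21.7%, the carousel ad 78/267 = 29.2% → the carousel ad
Tablet: Campaign Red 34/58 = 58.6%, the carousel ad 41/58 = 70.7% → the carousel ad
Overall: Campaign Red 108/362 = 29.8%, the carousel ad 137/345 = 39.7% → the carousel ad
The carousel ad wins overall and in every device group — no reversal.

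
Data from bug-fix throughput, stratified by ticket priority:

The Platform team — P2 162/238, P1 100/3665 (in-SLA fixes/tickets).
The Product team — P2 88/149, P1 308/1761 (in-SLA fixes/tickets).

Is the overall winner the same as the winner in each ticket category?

P2: the Platform team 162/238 = 68.1%, the Product team 88/149 = 59.1% → the Platform team
P1: the Platform team 100/3665 = 2.7%, the Product team 308/1761 = 17.5% → the Product team
Overall: the Platform team 262/3903 = 6.7%, the Product team 396/1910 = 20.7% → the Product team
Neither sweeps: the Platform team wins 1 of 2 groups, the Product team wins 1. The Product team wins overall but not every group — no Simpson reversal.

No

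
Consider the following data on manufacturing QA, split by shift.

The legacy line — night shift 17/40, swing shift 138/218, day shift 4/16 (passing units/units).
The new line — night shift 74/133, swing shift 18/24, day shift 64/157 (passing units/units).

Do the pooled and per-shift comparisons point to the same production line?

No

Night shift: the legacy line 17/40 = 42.5%, the new line 74/133 = 55.6% → the new line
Swing shift: the legacy line 138/218 = 63.3%, the new line 18/24 = 75.0% → the new line
Day shift: the legacy line 4/16 = 25.0%, the new line 64/157 = 40.8% → the new line
Overall: the legacy line 159/274 = 58.0%, the new line 156/314 = 49.7% → the legacy line
The new line wins each shift group but the legacy line wins overall — the comparison reverses. The new line's units skew toward day shift, which has a lower base rate.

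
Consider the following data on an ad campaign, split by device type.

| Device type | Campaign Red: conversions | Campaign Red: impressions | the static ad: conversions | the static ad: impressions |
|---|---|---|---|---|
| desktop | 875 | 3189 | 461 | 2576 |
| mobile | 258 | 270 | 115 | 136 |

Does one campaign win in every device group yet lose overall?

Desktop: Campaign Red 875/3189 = 27.4%, the static ad 461/2576 = 17.9% → Campaign Red
Mobile: Campaign Red 258/270 = 95.6%, the static ad 115/136 = 84.6% → Campaign Red
Overall: Campaign Red 1133/3459 = 32.8%, the static ad 576/2712 = 21.2% → Campaign Red
Campaign Red wins overall and in every device group — no reversal.

No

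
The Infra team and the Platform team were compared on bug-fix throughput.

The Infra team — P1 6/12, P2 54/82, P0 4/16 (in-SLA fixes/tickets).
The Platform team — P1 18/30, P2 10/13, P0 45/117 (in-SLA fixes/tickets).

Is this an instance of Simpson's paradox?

Yes

P1: the Infra team 6/12 = 50.0%, the Platform team 18/30 = 60.0% → the Platform team
P2: the Infra team 54/82 = 65.9%, the Platform team 10/13 = 76.9% → the Platform team
P0: the Infra team 4/16 = 25.0%, the Platform team 45/117 = 38.5% → the Platform team
Overall: the Infra team 64/110 = 58.2%, the Platform team 73/160 = 45.6% → the Infra team
The Platform team wins each ticket group but the Infra team wins overall — the comparison reverses. The Platform team's tickets skew toward P0, which has a lower base rate.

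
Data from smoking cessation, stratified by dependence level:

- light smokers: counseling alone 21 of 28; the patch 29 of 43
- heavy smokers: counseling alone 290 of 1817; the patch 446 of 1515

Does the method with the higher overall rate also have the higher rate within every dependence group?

Light smokers: counseling alone 21/28 = 75.0%, the patch 29/43 = 67.4% → counseling alone
Heavy smokers: counseling alone 290/1817 = 16.0%, the patch 446/1515 = 29.4% → the patch
Overall: counseling alone 311/1845 = 16.9%, the patch 475/1558 = 30.5% → the patch
Neither sweeps: counseling alone wins 1 of 2 groups, the patch wins 1. The patch wins overall but not every group — no Simpson reversal.

No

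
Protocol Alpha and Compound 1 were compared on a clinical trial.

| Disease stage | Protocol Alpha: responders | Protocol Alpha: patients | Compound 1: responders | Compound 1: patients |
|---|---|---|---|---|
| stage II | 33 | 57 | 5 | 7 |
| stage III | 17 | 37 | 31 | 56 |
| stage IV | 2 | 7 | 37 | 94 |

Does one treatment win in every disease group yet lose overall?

Yes

Stage II: Protocol Alpha 33/57 = 57.9%, Compound 1 5/7 = 71.4% → Compound 1
Stage III: Protocol Alpha 17/37 = 45.9%, Compound 1 31/56 = 55.4% → Compound 1
Stage IV: Protocol Alpha 2/7 = 28.6%, Compound 1 37/94 = 39.4% → Compound 1
Overall: Protocol Alpha 52/101 = 51.5%, Compound 1 73/157 = 46.5% → Protocol Alpha
Compound 1 wins each disease group but Protocol Alpha wins overall — the comparison reverses. Compound 1's patients skew toward stage IV, which has a lower base rate.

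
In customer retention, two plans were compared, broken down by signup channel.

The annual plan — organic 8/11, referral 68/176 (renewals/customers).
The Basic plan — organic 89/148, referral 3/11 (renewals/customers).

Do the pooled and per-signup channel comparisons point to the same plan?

Organic: the annual plan 8/11 = 72.7%, the Basic plan 89/148 = 60.1% → the annual plan
Referral: the annual plan 68/176 = 38.6%, the Basic plan 3/11 = 27.3% → the annual plan
Overall: the annual plan 76/187 = 40.6%, the Basic plan 92/159 = 57.9% → the Basic plan
The annual plan wins each signup group but the Basic plan wins overall — the comparison reverses. The annual plan's customers skew toward referral, which has a lower base rate.

No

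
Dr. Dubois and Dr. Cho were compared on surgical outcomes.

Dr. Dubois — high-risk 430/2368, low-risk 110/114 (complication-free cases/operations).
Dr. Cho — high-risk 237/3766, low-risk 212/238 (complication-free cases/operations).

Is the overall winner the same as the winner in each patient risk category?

Yes

High-risk: Dr. Dubois 430/2368 = 18.2%, Dr. Cho 237/3766 = 6.3% → Dr. Dubois
Low-risk: Dr. Dubois 110/114 = 96.5%, Dr. Cho 212/238 = 89.1% → Dr. Dubois
Overall: Dr. Dubois 540/2482 = 21.8%, Dr. Cho 449/4004 = 11.2% → Dr. Dubois
Dr. Dubois wins overall and in every patient risk group — no reversal.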